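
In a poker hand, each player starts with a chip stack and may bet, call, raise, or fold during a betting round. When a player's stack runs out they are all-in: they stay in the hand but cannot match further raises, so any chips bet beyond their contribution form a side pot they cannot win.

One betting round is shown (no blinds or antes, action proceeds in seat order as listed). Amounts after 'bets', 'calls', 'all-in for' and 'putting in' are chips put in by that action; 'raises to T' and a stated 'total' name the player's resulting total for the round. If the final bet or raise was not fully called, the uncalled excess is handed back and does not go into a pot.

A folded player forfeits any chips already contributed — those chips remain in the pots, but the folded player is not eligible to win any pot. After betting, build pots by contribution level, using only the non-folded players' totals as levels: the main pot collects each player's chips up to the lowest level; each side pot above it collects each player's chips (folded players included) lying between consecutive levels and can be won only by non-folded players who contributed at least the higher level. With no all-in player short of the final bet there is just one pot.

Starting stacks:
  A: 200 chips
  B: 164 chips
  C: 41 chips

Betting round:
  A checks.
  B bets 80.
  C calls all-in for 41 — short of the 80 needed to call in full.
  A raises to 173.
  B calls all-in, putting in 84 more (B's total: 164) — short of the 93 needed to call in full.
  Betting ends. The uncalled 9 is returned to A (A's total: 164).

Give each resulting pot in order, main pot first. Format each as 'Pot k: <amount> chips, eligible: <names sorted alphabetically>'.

Contributions (after 9 returned to A): A=164, B=164, C=41
Pot levels (distinct totals of non-folded players): 41, 164
Layer 1-41: 41 each from A, B, C = 41*3 = 123 chips; eligible A, B, C
Layer 42-164: 123 each from A, B = 123*2 = 246 chips; eligible A, B

Pot 1: 123 chips, eligible: A, B, C
Pot 2: 246 chips, eligible: A, B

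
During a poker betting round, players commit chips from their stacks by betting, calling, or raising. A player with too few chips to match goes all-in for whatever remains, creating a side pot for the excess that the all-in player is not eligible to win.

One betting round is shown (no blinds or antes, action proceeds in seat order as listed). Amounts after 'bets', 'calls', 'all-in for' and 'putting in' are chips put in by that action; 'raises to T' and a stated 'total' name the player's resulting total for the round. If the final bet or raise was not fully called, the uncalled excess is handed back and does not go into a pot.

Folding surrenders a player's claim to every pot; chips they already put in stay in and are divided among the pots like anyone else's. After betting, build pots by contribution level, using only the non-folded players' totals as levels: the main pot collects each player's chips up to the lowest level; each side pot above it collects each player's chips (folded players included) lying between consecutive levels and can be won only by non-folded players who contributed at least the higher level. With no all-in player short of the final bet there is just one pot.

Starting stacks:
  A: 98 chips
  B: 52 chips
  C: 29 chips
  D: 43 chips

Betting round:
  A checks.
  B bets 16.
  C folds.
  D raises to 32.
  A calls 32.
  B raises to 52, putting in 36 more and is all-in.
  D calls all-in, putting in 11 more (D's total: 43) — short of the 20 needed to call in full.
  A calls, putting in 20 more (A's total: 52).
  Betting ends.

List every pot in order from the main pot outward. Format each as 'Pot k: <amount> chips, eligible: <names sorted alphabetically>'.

Contributions: A=52, B=52, D=43
Folded: C
Pot levels (distinct totals of non-folded players): 43, 52
Layer 1-43: 43 each from A, B, D = 43*3 = 129 chips; eligible A, B, D
Layer 44-52: 9 each from A, B = 9*2 = 18 chips; eligible A, B

Pot 1: 129 chips, eligible: A, B, D
Pot 2: 18 chips, eligible: A, B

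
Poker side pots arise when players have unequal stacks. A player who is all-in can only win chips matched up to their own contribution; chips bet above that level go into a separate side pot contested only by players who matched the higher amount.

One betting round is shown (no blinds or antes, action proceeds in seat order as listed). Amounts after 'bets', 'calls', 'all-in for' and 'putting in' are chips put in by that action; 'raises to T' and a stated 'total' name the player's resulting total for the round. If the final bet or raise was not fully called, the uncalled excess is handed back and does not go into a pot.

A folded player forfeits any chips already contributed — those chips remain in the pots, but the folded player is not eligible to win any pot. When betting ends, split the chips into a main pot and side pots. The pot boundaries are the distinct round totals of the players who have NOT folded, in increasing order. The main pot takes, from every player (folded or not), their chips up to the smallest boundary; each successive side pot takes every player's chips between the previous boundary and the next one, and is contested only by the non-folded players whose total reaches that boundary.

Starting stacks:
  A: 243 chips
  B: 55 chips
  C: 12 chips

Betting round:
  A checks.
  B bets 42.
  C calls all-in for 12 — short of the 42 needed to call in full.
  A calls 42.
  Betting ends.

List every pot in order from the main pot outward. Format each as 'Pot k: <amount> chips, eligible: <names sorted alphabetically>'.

Pot 1: 36 chips, eligible: A, B, C
Pot 2: 60 chips, eligible: A, B

Derivation:
Contributions: A=42, B=42, C=12
Pot levels (distinct totals of non-folded players): 12, 42
Layer 1-12: 12 each from A, B, C = 12*3 = 36 chips; eligible A, B, C
Layer 13-42: 30 each from A, B = 30*2 = 60 chips; eligible A, B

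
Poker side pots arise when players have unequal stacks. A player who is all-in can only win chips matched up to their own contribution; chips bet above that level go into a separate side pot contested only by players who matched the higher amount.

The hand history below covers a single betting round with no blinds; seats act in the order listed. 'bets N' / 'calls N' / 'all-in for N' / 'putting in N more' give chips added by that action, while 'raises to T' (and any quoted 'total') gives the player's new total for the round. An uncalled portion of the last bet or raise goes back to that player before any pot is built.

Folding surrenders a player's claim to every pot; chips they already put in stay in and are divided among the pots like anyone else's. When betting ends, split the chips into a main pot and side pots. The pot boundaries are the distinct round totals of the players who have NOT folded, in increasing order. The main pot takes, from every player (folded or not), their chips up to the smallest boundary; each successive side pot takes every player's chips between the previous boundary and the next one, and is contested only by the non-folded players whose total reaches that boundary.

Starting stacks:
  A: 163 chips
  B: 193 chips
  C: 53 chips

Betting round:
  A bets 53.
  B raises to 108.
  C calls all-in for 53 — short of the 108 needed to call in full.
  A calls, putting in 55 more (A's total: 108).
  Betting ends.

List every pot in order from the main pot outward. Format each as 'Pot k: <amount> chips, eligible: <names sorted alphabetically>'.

Pot 1: 159 chips, eligible: A, B, C
Pot 2: 110 chips, eligible: A, B

Derivation:
Contributions: A=108, B=108, C=53
Pot levels (distinct totals of non-folded players): 53, 108
Layer 1-53: 53 each from A, B, C = 53*3 = 159 chips; eligible A, B, C
Layer 54-108: 55 each from A, B = 55*2 = 110 chips; eligible A, B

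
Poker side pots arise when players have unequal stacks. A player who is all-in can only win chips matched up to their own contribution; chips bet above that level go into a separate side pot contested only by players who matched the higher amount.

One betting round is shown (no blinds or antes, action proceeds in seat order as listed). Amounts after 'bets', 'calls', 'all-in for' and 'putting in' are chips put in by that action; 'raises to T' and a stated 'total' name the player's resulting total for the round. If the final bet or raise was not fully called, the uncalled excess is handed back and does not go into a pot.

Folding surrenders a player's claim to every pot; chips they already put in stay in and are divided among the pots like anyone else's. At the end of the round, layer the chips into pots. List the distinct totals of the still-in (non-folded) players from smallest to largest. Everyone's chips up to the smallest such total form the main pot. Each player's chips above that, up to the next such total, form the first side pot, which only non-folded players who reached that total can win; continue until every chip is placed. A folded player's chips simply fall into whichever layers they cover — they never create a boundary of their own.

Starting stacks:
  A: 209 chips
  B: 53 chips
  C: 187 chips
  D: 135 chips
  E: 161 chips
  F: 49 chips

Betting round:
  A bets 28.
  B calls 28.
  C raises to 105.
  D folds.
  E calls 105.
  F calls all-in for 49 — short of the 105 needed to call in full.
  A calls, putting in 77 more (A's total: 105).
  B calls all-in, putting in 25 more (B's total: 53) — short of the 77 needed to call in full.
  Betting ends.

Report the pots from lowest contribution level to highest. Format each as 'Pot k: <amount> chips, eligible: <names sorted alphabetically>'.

Pot 1: 245 chips, eligible: A, B, C, E, F
Pot 2: 16 chips, eligible: A, B, C, E
Pot 3: 156 chips, eligible: A, C, E

Derivation:
Contributions: A=105, B=53, C=105, E=105, F=49
Folded: D
Pot levels (distinct totals of non-folded players): 49, 53, 105
Layer 1-49: 49 each from A, B, C, E, F = 49*5 = 245 chips; eligible A, B, C, E, F
Layer 50-53: 4 each from A, B, C, E = 4*4 = 16 chips; eligible A, B, C, E
Layer 54-105: 52 each from A, C, E = 52*3 = 156 chips; eligible A, C, E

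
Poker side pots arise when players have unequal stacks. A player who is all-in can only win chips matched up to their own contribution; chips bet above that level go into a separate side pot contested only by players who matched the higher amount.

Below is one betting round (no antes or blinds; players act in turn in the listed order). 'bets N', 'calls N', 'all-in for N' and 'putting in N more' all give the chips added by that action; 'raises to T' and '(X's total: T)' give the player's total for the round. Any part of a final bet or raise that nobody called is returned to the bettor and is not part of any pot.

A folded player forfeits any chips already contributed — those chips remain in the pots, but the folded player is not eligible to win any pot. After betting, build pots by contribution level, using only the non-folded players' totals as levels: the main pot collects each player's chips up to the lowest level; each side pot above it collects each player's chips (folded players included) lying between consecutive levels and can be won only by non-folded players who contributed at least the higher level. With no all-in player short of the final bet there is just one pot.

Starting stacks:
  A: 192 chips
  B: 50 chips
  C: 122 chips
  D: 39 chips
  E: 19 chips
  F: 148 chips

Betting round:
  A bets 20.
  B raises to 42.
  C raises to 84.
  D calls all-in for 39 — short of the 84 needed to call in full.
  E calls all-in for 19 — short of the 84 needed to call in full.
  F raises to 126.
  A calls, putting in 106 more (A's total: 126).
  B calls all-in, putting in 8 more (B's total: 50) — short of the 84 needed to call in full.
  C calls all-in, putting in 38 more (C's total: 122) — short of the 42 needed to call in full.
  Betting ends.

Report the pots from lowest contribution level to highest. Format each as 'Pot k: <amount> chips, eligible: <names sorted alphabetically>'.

Pot 1: 114 chips, eligible: A, B, C, D, E, F
Pot 2: 100 chips, eligible: A, B, C, D, F
Pot 3: 44 chips, eligible: A, B, C, F
Pot 4: 216 chips, eligible: A, C, F
Pot 5: 8 chips, eligible: A, F

Derivation:
Contributions: A=126, B=50, C=122, D=39, E=19, F=126
Pot levels (distinct totals of non-folded players): 19, 39, 50, 122, 126
Layer 1-19: 19 each from A, B, C, D, E, F = 19*6 = 114 chips; eligible A, B, C, D, E, F
Layer 20-39: 20 each from A, B, C, D, F = 20*5 = 100 chips; eligible A, B, C, D, F
Layer 40-50: 11 each from A, B, C, F = 11*4 = 44 chips; eligible A, B, C, F
Layer 51-122: 72 each from A, C, F = 72*3 = 216 chips; eligible A, C, F
Layer 123-126: 4 each from A, F = 4*2 = 8 chips; eligible A, F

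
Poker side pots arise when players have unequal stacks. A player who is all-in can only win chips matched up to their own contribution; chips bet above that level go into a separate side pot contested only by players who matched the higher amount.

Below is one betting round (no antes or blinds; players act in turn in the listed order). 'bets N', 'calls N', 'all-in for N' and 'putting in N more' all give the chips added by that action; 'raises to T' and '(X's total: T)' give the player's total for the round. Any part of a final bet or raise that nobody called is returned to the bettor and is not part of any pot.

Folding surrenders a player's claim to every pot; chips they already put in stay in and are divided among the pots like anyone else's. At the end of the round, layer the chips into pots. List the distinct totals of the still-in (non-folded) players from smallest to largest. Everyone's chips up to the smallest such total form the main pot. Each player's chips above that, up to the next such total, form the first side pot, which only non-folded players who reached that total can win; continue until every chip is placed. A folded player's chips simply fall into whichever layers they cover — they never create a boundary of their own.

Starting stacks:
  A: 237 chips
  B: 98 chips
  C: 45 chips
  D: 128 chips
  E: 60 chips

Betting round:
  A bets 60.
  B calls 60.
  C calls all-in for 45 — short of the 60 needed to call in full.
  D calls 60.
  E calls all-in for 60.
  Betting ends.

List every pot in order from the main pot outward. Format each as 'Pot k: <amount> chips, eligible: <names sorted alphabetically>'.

Pot 1: 225 chips, eligible: A, B, C, D, E
Pot 2: 60 chips, eligible: A, B, D, E

Derivation:
Contributions: A=60, B=60, C=45, D=60, E=60
Pot levels (distinct totals of non-folded players): 45, 60
Layer 1-45: 45 each from A, B, C, D, E = 45*5 = 225 chips; eligible A, B, C, D, E
Layer 46-60: 15 each from A, B, D, E = 15*4 = 60 chips; eligible A, B, D, E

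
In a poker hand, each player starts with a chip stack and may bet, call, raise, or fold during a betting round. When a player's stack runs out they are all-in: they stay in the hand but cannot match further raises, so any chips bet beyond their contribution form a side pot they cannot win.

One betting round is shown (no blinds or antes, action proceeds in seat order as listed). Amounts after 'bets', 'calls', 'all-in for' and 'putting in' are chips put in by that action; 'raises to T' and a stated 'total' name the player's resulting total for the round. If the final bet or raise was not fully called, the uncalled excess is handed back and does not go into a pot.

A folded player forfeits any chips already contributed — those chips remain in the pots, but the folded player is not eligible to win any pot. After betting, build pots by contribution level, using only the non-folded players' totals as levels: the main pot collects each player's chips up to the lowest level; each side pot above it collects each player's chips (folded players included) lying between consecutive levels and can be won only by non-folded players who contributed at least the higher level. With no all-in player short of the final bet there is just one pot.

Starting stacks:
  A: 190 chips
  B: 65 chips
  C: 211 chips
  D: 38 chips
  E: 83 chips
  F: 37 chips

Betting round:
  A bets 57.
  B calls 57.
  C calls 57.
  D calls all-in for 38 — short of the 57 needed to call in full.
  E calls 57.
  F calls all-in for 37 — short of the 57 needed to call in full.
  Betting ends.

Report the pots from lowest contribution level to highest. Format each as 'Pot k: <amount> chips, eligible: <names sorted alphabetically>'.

Pot 1: 222 chips, eligible: A, B, C, D, E, F
Pot 2: 5 chips, eligible: A, B, C, D, E
Pot 3: 76 chips, eligible: A, B, C, E

Derivation:
Contributions: A=57, B=57, C=57, D=38, E=57, F=37
Pot levels (distinct totals of non-folded players): 37, 38, 57
Layer 1-37: 37 each from A, B, C, D, E, F = 37*6 = 222 chips; eligible A, B, C, D, E, F
Layer 38-38: 1 each from A, B, C, D, E = 1*5 = 5 chips; eligible A, B, C, D, E
Layer 39-57: 19 each from A, B, C, E = 19*4 = 76 chips; eligible A, B, C, E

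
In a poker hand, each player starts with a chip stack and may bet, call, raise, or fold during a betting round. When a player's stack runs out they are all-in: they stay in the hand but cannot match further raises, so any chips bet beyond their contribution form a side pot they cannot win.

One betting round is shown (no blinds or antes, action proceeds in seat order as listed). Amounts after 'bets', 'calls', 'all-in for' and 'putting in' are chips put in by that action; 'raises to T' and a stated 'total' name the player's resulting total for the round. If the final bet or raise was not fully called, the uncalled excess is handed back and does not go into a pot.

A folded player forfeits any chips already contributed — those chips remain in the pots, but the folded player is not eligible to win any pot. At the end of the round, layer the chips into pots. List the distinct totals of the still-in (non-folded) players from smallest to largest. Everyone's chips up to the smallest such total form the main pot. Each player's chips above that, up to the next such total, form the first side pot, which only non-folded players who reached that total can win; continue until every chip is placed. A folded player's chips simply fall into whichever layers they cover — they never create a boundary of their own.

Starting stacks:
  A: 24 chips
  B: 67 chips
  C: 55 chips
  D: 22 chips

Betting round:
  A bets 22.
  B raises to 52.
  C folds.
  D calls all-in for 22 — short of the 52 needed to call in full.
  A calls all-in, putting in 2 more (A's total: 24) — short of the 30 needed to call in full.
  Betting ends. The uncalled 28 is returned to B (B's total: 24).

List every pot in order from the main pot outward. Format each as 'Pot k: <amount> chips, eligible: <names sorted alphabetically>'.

Pot 1: 66 chips, eligible: A, B, D
Pot 2: 4 chips, eligible: A, B

Derivation:
Contributions (after 28 returned to B): A=24, B=24, D=22
Folded: C
Pot levels (distinct totals of non-folded players): 22, 24
Layer 1-22: 22 each from A, B, D = 22*3 = 66 chips; eligible A, B, D
Layer 23-24: 2 each from A, B = 2*2 = 4 chips; eligible A, B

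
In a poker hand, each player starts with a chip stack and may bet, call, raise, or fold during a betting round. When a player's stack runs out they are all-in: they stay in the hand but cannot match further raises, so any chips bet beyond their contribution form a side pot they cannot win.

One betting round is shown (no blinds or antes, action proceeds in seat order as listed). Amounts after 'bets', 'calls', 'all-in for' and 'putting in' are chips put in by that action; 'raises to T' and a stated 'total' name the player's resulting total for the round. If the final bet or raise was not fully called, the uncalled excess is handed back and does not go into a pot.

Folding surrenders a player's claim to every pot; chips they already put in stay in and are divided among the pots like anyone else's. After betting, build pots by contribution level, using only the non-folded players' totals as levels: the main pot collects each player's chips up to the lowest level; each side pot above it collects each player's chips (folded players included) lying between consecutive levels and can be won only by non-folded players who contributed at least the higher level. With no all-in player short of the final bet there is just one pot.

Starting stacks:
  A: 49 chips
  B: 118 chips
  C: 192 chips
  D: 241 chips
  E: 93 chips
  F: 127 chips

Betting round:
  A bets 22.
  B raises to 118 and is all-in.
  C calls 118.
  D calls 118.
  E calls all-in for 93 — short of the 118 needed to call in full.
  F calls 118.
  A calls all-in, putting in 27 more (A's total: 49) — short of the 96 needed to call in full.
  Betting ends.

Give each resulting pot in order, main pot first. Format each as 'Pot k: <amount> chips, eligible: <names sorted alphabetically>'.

Contributions: A=49, B=118, C=118, D=118, E=93, F=118
Pot levels (distinct totals of non-folded players): 49, 93, 118
Layer 1-49: 49 each from A, B, C, D, E, F = 49*6 = 294 chips; eligible A, B, C, D, E, F
Layer 50-93: 44 each from B, C, D, E, F = 44*5 = 220 chips; eligible B, C, D, E, F
Layer 94-118: 25 each from B, C, D, F = 25*4 = 100 chips; eligible B, C, D, F

Pot 1: 294 chips, eligible: A, B, C, D, E, F
Pot 2: 220 chips, eligible: B, C, D, E, F
Pot 3: 100 chips, eligible: B, C, D, F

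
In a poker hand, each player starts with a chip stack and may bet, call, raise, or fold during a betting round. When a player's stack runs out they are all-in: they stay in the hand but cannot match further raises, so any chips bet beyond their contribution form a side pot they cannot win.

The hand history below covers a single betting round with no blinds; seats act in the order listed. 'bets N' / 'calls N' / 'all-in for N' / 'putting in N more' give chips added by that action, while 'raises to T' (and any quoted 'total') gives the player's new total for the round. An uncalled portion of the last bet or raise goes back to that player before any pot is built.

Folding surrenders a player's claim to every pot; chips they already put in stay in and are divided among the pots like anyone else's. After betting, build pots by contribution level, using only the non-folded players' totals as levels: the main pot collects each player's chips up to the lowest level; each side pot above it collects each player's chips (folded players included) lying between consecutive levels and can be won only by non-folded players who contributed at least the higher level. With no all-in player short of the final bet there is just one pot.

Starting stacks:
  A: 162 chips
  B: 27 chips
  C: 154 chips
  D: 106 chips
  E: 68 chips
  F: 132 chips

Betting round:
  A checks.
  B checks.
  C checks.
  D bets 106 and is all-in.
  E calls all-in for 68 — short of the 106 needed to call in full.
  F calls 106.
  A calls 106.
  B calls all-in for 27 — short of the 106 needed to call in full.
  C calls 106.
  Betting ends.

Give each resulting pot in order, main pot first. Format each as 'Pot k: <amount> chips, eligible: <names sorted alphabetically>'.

Contributions: A=106, B=27, C=106, D=106, E=68, F=106
Pot levels (distinct totals of non-folded players): 27, 68, 106
Layer 1-27: 27 each from A, B, C, D, E, F = 27*6 = 162 chips; eligible A, B, C, D, E, F
Layer 28-68: 41 each from A, C, D, E, F = 41*5 = 205 chips; eligible A, C, D, E, F
Layer 69-106: 38 each from A, C, D, F = 38*4 = 152 chips; eligible A, C, D, F

Pot 1: 162 chips, eligible: A, B, C, D, E, F
Pot 2: 205 chips, eligible: A, C, D, E, F
Pot 3: 152 chips, eligible: A, C, D, F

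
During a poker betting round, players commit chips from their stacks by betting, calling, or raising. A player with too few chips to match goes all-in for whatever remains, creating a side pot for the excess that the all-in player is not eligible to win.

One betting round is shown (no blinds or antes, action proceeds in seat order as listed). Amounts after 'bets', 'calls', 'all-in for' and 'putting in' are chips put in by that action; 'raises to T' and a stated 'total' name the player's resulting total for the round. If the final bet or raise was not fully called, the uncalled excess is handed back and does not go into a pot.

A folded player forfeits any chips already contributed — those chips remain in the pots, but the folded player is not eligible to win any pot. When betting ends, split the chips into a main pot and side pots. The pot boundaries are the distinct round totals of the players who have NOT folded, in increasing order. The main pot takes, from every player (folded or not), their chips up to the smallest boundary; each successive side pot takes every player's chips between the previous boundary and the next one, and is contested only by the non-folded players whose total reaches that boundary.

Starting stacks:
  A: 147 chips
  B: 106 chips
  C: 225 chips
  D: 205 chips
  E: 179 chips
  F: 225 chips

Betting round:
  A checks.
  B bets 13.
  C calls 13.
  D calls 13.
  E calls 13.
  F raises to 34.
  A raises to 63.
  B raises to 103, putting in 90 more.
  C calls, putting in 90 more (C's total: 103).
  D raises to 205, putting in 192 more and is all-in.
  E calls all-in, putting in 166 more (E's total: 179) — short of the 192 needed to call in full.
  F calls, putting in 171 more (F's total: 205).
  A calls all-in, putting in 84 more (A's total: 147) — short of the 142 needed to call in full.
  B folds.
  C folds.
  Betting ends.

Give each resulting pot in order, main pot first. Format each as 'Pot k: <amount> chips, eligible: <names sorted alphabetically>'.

Contributions: A=147, B=103, C=103, D=205, E=179, F=205
Folded: B, C
Pot levels (distinct totals of non-folded players): 147, 179, 205
Layer 1-147: A 147 + B 103 + C 103 + D 147 + E 147 + F 147 = 794 chips; eligible A, D, E, F
Layer 148-179: 32 each from D, E, F = 32*3 = 96 chips; eligible D, E, F
Layer 180-205: 26 each from D, F = 26*2 = 52 chips; eligible D, F

Pot 1: 794 chips, eligible: A, D, E, F
Pot 2: 96 chips, eligible: D, E, F
Pot 3: 52 chips, eligible: D, F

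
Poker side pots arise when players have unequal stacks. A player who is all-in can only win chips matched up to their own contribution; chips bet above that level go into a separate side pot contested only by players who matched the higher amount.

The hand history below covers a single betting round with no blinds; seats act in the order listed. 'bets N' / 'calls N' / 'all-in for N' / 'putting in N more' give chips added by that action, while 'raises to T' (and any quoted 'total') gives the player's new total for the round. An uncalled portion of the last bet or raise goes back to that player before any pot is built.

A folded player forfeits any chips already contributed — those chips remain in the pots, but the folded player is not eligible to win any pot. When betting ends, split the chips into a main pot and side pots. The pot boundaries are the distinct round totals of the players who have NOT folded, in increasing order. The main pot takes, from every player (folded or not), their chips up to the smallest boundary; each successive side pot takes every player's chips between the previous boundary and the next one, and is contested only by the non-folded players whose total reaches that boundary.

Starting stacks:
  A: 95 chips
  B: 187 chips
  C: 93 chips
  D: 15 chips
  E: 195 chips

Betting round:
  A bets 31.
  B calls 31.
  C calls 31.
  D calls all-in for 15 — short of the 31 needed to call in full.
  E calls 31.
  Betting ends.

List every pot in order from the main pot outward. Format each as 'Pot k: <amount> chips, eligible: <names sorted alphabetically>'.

Contributions: A=31, B=31, C=31, D=15, E=31
Pot levels (distinct totals of non-folded players): 15, 31
Layer 1-15: 15 each from A, B, C, D, E = 15*5 = 75 chips; eligible A, B, C, D, E
Layer 16-31: 16 each from A, B, C, E = 16*4 = 64 chips; eligible A, B, C, E

Pot 1: 75 chips, eligible: A, B, C, D, E
Pot 2: 64 chips, eligible: A, B, C, E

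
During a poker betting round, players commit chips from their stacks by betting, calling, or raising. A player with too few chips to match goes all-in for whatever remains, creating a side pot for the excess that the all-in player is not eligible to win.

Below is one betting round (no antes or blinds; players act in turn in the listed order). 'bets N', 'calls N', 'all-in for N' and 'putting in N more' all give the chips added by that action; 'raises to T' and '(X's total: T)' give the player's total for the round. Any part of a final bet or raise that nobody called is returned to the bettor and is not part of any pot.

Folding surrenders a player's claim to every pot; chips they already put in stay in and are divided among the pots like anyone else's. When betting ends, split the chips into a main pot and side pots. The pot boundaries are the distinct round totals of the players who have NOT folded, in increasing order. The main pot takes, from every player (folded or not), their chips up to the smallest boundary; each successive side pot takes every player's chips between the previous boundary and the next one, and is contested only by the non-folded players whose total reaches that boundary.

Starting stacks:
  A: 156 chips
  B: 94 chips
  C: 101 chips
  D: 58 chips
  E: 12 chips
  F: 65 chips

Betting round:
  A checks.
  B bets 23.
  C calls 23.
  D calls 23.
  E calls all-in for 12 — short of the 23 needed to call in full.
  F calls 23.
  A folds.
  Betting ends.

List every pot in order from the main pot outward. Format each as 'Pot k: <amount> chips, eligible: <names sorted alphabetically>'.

Pot 1: 60 chips, eligible: B, C, D, E, F
Pot 2: 44 chips, eligible: B, C, D, F

Derivation:
Contributions: B=23, C=23, D=23, E=12, F=23
Folded: A
Pot levels (distinct totals of non-folded players): 12, 23
Layer 1-12: 12 each from B, C, D, E, F = 12*5 = 60 chips; eligible B, C, D, E, F
Layer 13-23: 11 each from B, C, D, F = 11*4 = 44 chips; eligible B, C, D, F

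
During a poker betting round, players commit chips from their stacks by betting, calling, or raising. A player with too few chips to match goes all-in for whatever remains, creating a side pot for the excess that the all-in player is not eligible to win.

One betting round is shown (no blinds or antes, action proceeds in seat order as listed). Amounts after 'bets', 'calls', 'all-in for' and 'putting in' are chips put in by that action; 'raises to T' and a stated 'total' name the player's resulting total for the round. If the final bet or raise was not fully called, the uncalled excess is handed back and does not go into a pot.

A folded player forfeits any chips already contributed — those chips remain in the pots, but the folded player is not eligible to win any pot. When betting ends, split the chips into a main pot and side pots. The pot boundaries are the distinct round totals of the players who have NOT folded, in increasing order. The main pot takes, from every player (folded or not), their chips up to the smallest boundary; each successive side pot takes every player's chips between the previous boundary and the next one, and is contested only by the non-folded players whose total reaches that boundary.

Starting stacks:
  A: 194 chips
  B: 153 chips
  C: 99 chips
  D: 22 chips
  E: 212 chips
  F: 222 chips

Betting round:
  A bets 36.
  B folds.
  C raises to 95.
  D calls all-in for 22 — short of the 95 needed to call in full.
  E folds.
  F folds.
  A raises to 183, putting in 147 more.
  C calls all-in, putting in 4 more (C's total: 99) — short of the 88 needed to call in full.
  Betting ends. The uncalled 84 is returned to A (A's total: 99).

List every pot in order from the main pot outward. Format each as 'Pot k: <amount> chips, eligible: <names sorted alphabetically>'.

Pot 1: 66 chips, eligible: A, C, D
Pot 2: 154 chips, eligible: A, C

Derivation:
Contributions (after 84 returned to A): A=99, C=99, D=22
Folded: B, E, F
Pot levels (distinct totals of non-folded players): 22, 99
Layer 1-22: 22 each from A, C, D = 22*3 = 66 chips; eligible A, C, D
Layer 23-99: 77 each from A, C = 77*2 = 154 chips; eligible A, C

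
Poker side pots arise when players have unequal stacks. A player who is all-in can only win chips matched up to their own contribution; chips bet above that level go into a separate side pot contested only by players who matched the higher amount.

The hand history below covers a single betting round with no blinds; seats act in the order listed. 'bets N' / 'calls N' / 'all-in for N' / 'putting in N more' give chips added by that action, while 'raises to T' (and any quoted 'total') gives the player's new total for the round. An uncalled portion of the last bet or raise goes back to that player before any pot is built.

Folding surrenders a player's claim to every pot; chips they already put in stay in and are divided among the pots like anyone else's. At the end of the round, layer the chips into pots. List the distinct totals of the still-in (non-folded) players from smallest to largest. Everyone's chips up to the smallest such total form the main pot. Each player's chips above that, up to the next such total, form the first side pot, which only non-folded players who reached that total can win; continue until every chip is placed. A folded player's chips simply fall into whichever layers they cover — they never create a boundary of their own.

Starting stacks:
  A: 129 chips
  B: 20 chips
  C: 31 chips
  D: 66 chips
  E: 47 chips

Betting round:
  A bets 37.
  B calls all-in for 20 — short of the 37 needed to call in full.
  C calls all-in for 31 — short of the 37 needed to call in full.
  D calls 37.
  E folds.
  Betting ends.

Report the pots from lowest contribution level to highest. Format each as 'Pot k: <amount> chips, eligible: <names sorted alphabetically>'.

Pot 1: 80 chips, eligible: A, B, C, D
Pot 2: 33 chips, eligible: A, C, D
Pot 3: 12 chips, eligible: A, D

Derivation:
Contributions: A=37, B=20, C=31, D=37
Folded: E
Pot levels (distinct totals of non-folded players): 20, 31, 37
Layer 1-20: 20 each from A, B, C, D = 20*4 = 80 chips; eligible A, B, C, D
Layer 21-31: 11 each from A, C, D = 11*3 = 33 chips; eligible A, C, D
Layer 32-37: 6 each from A, D = 6*2 = 12 chips; eligible A, D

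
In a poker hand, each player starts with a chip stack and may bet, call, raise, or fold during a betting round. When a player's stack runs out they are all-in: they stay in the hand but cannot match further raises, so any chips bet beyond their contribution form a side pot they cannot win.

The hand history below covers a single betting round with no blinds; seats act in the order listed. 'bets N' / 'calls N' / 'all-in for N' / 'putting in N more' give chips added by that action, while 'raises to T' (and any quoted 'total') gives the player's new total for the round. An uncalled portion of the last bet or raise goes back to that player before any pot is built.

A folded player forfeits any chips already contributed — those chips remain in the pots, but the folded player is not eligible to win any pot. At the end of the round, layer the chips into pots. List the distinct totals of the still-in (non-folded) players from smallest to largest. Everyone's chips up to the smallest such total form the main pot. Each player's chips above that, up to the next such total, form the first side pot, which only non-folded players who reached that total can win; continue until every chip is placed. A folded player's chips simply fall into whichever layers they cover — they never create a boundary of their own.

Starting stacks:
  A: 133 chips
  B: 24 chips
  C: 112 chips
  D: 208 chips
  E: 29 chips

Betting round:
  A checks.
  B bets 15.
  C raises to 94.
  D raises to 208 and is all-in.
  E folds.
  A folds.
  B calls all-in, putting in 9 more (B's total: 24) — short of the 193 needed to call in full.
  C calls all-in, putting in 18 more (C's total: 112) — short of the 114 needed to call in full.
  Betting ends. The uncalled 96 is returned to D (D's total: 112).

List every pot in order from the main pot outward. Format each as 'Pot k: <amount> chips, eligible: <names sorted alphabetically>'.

Contributions (after 96 returned to D): B=24, C=112, D=112
Folded: A, E
Pot levels (distinct totals of non-folded players): 24, 112
Layer 1-24: 24 each from B, C, D = 24*3 = 72 chips; eligible B, C, D
Layer 25-112: 88 each from C, D = 88*2 = 176 chips; eligible C, D

Pot 1: 72 chips, eligible: B, C, D
Pot 2: 176 chips, eligible: C, D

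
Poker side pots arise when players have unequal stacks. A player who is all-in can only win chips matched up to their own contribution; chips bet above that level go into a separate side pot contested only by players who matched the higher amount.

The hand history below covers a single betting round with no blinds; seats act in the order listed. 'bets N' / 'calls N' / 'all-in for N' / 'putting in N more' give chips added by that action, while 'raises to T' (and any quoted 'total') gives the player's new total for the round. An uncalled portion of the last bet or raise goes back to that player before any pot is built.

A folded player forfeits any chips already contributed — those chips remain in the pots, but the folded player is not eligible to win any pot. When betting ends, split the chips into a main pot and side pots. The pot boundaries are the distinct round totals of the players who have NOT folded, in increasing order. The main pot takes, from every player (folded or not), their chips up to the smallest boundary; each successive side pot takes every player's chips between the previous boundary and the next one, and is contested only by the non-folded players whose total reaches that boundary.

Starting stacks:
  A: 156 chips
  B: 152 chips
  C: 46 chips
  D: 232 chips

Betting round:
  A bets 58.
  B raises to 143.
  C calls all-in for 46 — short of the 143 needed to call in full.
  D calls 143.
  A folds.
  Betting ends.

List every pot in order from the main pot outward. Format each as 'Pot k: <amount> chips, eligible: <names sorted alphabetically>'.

Contributions: A=58, B=143, C=46, D=143
Folded: A
Pot levels (distinct totals of non-folded players): 46, 143
Layer 1-46: 46 each from A, B, C, D = 46*4 = 184 chips; eligible B, C, D
Layer 47-143: A 12 + B 97 + D 97 = 206 chips; eligible B, D

Pot 1: 184 chips, eligible: B, C, D
Pot 2: 206 chips, eligible: B, D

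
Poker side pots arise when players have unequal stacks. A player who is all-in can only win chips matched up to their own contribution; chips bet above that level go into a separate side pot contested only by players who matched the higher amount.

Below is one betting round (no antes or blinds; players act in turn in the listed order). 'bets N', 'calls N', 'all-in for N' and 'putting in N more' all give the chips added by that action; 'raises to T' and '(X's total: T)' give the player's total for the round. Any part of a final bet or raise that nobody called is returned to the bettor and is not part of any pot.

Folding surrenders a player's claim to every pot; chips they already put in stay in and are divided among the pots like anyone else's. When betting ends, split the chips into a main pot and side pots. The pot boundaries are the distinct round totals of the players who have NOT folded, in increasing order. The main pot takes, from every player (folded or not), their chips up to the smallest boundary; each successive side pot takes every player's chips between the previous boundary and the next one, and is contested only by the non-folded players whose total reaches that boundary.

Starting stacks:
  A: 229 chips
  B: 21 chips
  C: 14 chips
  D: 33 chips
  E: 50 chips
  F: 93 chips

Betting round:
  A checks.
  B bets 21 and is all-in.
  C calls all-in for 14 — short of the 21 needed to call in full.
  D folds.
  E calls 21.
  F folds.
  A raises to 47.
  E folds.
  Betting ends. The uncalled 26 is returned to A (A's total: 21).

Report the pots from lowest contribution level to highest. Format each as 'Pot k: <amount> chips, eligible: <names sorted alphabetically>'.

Pot 1: 56 chips, eligible: A, B, C
Pot 2: 21 chips, eligible: A, B

Derivation:
Contributions (after 26 returned to A): A=21, B=21, C=14, E=21
Folded: D, E, F
Pot levels (distinct totals of non-folded players): 14, 21
Layer 1-14: 14 each from A, B, C, E = 14*4 = 56 chips; eligible A, B, C
Layer 15-21: 7 each from A, B, E = 7*3 = 21 chips; eligible A, B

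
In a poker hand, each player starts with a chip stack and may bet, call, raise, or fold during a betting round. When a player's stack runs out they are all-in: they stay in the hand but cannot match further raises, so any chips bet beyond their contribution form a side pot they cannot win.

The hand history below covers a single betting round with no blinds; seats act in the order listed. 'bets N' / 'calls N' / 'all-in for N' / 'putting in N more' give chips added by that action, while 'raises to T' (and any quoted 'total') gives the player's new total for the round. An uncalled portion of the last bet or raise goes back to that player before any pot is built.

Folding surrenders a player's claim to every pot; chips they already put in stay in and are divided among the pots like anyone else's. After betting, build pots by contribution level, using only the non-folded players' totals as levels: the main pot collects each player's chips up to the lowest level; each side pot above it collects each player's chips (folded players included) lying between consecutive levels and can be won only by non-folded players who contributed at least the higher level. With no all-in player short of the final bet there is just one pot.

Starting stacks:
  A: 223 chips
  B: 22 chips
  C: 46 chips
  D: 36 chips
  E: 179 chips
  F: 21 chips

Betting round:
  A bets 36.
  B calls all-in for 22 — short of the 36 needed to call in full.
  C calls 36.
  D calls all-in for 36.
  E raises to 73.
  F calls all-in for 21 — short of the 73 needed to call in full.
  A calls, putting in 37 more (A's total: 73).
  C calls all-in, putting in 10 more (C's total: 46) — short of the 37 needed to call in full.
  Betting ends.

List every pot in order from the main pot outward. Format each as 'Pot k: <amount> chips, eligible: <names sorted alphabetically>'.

Pot 1: 126 chips, eligible: A, B, C, D, E, F
Pot 2: 5 chips, eligible: A, B, C, D, E
Pot 3: 56 chips, eligible: A, C, D, E
Pot 4: 30 chips, eligible: A, C, E
Pot 5: 54 chips, eligible: A, E

Derivation:
Contributions: A=73, B=22, C=46, D=36, E=73, F=21
Pot levels (distinct totals of non-folded players): 21, 22, 36, 46, 73
Layer 1-21: 21 each from A, B, C, D, E, F = 21*6 = 126 chips; eligible A, B, C, D, E, F
Layer 22-22: 1 each from A, B, C, D, E = 1*5 = 5 chips; eligible A, B, C, D, E
Layer 23-36: 14 each from A, C, D, E = 14*4 = 56 chips; eligible A, C, D, E
Layer 37-46: 10 each from A, C, E = 10*3 = 30 chips; eligible A, C, E
Layer 47-73: 27 each from A, E = 27*2 = 54 chips; eligible A, E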